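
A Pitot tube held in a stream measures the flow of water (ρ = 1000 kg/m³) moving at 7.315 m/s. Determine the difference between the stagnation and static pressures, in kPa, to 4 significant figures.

At the stagnation point the flow is brought to rest, so Bernoulli gives P_stag − P_static = ½ρv².
ΔP = ½·1000·7.315² = 26750 Pa.

ΔP ≈ 26.75 kPa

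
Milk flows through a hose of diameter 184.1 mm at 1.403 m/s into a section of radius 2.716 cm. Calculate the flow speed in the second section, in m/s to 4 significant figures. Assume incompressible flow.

v₂ ≈ 16.12 m/s

By continuity, v₂ = v₁·A₁/A₂ = 1.403·(266.2/23.17) = 16.12 m/s.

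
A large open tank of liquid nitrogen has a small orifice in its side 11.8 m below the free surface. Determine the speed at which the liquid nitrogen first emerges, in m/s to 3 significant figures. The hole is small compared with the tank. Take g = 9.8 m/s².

With the surface at rest and both surface and jet at atmospheric pressure, Bernoulli gives ρg h = ½ρv², so v = √(2gh) = √(2·9.8·11.8) = 15.2 m/s.

v = 15.2 m/s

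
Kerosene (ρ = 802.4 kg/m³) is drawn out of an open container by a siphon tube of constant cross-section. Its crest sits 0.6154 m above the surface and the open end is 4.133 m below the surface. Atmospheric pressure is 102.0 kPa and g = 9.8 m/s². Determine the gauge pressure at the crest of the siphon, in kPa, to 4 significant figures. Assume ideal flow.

P_gauge ≈ -37.34 kPa

From the surface to the outlet (both open to atmosphere, surface at rest): v = √(2g·h_out) = √(2·9.8·4.133) = 9.000 m/s.
Continuity keeps v the same throughout the tube; from surface to crest, P_atm + 0 = P_top + ½ρv² + ρg·h_top.
P_top = 102000 − ½·802.4·9.000² − 802.4·9.8·0.6154 = 64660 Pa. So P_gauge = P_top − P_atm = -37340 Pa.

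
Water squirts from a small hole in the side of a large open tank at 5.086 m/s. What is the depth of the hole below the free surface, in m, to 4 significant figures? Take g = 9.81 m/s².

Torricelli: v = √(2gh), so h = v²/(2g).
h = 5.086²/(2·9.81) = 25.87/19.62 = 1.318 m.

h = 1.318 m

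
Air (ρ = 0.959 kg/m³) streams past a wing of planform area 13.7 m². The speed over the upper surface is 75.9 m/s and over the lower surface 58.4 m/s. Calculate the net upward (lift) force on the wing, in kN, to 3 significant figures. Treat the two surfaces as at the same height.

F = 15.4 kN

With equal heights on the two surfaces, Bernoulli gives P_lower − P_upper = ½ρ(v_upper² − v_lower²).
ΔP = ½·0.959·(75.9² − 58.4²) = 1130 Pa.
Lift = ΔP · A = 1130 × 13.7 = 15400 N.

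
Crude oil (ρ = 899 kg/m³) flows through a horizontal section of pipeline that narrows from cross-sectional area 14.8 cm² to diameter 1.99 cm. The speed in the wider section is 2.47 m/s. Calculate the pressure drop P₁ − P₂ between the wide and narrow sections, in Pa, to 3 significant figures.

Continuity gives A₁v₁ = A₂v₂, so v₂ = (14.8 cm²)/(3.11 cm²) × 2.47 m/s = 11.8 m/s.
The pipe is horizontal, so Bernoulli reduces to P₁ + ½ρv₁² = P₂ + ½ρv₂².
P₁ − P₂ = ½·899·(11.8² − 2.47²) = ½·899·132 = 59400 Pa.

59400 Pa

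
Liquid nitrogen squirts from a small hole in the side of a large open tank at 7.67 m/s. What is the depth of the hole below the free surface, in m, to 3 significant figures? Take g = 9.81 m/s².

3.00 m

For a small hole in a large open tank, ½v² = gh, giving h = v²/(2g).
h = 7.67²/(2·9.81) = 58.8/19.62 = 3.00 m.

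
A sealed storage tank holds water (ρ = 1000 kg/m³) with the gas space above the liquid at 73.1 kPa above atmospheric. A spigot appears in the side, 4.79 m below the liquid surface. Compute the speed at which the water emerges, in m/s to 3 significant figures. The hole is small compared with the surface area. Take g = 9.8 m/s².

Take point 1 at the surface (v₁ ≈ 0) and point 2 at the hole (at atmospheric pressure). Bernoulli: P₁ + ρg h = P_atm + ½ρv₂².
With P₁ − P_atm = 73100 Pa, v₂ = √(2gh + 2ΔP/ρ) = √(2·9.8·4.79 + 2·73100/1000) = 15.5 m/s.

15.5 m/s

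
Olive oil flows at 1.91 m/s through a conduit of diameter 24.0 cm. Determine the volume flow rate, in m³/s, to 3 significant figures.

Q = A·v = 0.0452 m² × 1.91 m/s = 0.0864 m³/s.

Q ≈ 0.0864 m³/s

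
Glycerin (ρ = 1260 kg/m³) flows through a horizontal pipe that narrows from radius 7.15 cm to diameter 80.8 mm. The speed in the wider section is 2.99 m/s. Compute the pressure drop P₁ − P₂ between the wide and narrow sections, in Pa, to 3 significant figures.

The volume flow rate is constant, so v₂ = (A₁/A₂)v₁ = (161/51.3)·2.99 = 9.37 m/s.
The pipe is horizontal, so Bernoulli reduces to P₁ + ½ρv₁² = P₂ + ½ρv₂².
P₁ − P₂ = ½·1260·(9.37² − 2.99²) = ½·1260·78.8 = 49600 Pa.

ΔP ≈ 49600 Pa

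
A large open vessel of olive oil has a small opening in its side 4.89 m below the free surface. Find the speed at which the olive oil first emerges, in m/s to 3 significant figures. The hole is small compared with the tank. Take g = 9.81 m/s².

9.79 m/s

With the surface at rest and both surface and jet at atmospheric pressure, Bernoulli gives ρg h = ½ρv², so v = √(2gh) = √(2·9.81·4.89) = 9.79 m/s.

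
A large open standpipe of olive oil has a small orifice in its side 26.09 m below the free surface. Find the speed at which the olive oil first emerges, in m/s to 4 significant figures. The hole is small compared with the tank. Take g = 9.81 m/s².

The surface is effectively still and both ends are open, so ½v² = gh and v = √(2·9.81·26.09) = 22.62 m/s.

22.62 m/s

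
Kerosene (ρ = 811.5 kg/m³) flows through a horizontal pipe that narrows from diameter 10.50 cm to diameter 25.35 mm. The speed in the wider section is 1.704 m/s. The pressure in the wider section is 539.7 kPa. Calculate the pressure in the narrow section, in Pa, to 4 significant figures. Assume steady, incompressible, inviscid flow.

By continuity, v₂ = v₁·A₁/A₂ = 1.704·(86.59/5.047) = 29.23 m/s.
Along the horizontal streamline, P + ½ρv² is constant.
P₂ = P₁ − ½ρ(v₂² − v₁²) = 539700 − ½·811.5·(29.23² − 1.704²) = 539700 − 345600 = 194100 Pa.

P₂ ≈ 194100 Pa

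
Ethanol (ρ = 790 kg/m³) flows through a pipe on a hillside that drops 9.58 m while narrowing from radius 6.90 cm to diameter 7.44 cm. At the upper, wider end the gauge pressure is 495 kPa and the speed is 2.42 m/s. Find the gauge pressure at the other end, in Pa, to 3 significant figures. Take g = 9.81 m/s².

Mass conservation (A₁v₁ = A₂v₂) gives v₂ = 2.42 × 150/43.5 = 8.33 m/s.
Applying Bernoulli between the two ends and solving for P₂: P₂ = P₁ + ½ρ(v₁² − v₂²) − ρgΔh.
P₂ = 495000 + ½·790·(2.42² − 8.33²) − 790·9.81·(−9.58) = 495000 + (-25100) − (-74200) = 544000 Pa.

544000 Pa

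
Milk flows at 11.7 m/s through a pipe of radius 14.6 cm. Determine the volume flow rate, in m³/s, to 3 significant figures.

Q = A·v = 0.0670 m² × 11.7 m/s = 0.784 m³/s.

Q ≈ 0.784 m³/s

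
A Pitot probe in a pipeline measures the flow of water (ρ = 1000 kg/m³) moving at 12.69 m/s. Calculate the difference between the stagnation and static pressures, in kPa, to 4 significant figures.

The dynamic pressure equals the rise in static pressure at the stagnation point: ΔP = ½ρv².
ΔP = ½·1000·12.69² = 80520 Pa.

ΔP ≈ 80.52 kPa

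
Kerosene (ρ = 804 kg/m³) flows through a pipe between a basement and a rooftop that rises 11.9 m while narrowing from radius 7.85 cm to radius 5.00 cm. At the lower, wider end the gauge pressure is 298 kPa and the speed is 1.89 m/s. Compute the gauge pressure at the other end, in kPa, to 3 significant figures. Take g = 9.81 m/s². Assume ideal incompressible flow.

Continuity gives A₁v₁ = A₂v₂, so v₂ = (194 cm²)/(78.5 cm²) × 1.89 m/s = 4.66 m/s.
Energy conservation along the streamline gives P₂ = P₁ − ½ρ(v₂² − v₁²) − ρg(h₂ − h₁).
P₂ = 298000 + ½·804·(1.89² − 4.66²) − 804·9.81·(+11.9) = 298000 + (-7290) − (93900) = 197000 Pa.

197 kPa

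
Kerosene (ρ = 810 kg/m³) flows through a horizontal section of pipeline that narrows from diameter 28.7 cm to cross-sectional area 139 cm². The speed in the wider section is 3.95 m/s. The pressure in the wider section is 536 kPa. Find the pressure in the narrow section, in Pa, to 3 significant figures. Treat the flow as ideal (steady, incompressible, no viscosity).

Continuity gives A₁v₁ = A₂v₂, so v₂ = (647 cm²)/(139 cm²) × 3.95 m/s = 18.4 m/s.
Along the horizontal streamline, P + ½ρv² is constant.
P₂ = P₁ − ½ρ(v₂² − v₁²) = 536000 − ½·810·(18.4² − 3.95²) = 536000 − 131000 = 405000 Pa.

P₂ ≈ 405000 Pa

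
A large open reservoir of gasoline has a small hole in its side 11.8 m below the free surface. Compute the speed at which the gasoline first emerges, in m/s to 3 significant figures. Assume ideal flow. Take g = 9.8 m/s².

v ≈ 15.2 m/s

With the surface at rest and both surface and jet at atmospheric pressure, Bernoulli gives ρg h = ½ρv², so v = √(2gh) = √(2·9.8·11.8) = 15.2 m/s.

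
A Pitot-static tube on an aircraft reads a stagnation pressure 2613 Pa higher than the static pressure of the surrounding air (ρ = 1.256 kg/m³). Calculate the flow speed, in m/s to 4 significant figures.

At the stagnation point the flow is brought to rest, so Bernoulli gives P_stag − P_static = ½ρv².
v = √(2ΔP/ρ) = √(2·2613/1.256) = 64.50 m/s.

v ≈ 64.50 m/s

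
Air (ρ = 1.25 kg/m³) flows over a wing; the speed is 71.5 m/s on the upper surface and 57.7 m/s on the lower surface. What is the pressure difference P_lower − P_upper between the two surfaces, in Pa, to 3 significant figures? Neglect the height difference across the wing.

1110 Pa

With negligible Δh, P + ½ρv² is constant, so P_low − P_up = ½ρ(v_up² − v_low²).
ΔP = ½·1.25·(71.5² − 57.7²) = 1110 Pa.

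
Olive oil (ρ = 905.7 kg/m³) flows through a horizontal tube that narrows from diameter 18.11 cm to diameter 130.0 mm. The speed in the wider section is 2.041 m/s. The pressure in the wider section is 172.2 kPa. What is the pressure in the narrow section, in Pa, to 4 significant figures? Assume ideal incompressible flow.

167000 Pa

By continuity, v₂ = v₁·A₁/A₂ = 2.041·(257.6/132.7) = 3.961 m/s.
The pipe is horizontal, so Bernoulli reduces to P₁ + ½ρv₁² = P₂ + ½ρv₂².
P₂ = P₁ − ½ρ(v₂² − v₁²) = 172200 − ½·905.7·(3.961² − 2.041²) = 172200 − 5218 = 167000 Pa.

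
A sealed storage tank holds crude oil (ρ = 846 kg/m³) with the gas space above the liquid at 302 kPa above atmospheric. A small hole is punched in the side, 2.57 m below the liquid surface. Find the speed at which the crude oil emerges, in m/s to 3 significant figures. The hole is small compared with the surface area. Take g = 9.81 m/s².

v ≈ 27.6 m/s

Take point 1 at the surface (v₁ ≈ 0) and point 2 at the hole (at atmospheric pressure). Bernoulli: P₁ + ρg h = P_atm + ½ρv₂².
With P₁ − P_atm = 302000 Pa, v₂ = √(2gh + 2ΔP/ρ) = √(2·9.81·2.57 + 2·302000/846) = 27.6 m/s.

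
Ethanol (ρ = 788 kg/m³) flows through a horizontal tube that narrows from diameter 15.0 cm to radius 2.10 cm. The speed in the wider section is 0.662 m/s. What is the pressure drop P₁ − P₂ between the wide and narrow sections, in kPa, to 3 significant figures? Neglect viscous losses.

The volume flow rate is constant, so v₂ = (A₁/A₂)v₁ = (177/13.9)·0.662 = 8.44 m/s.
Bernoulli (h₁ = h₂): P₁ − P₂ = ½ρ(v₂² − v₁²).
P₁ − P₂ = ½·788·(8.44² − 0.662²) = ½·788·70.9 = 27900 Pa.

ΔP ≈ 27.9 kPa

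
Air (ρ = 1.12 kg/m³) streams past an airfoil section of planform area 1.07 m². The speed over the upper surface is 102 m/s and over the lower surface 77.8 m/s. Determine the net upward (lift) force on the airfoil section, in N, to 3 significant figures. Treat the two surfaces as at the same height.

F = 2610 N

The faster flow above has the lower pressure; Bernoulli (same height) gives ΔP = ½ρ(v_up² − v_low²).
ΔP = ½·1.12·(102² − 77.8²) = 2440 Pa.
Lift = ΔP · A = 2440 × 1.07 = 2610 N.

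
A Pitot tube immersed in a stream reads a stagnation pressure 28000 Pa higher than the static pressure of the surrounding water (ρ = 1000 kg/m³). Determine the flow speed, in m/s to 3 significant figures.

The dynamic pressure equals the rise in static pressure at the stagnation point: ΔP = ½ρv².
v = √(2ΔP/ρ) = √(2·28000/1000) = 7.48 m/s.

v ≈ 7.48 m/s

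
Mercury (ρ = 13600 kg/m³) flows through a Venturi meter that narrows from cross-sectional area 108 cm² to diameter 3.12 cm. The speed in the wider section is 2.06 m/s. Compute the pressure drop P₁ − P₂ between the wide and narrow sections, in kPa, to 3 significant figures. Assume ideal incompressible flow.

ΔP ≈ 5730 kPa

By continuity, v₂ = v₁·A₁/A₂ = 2.06·(108/7.65) = 29.1 m/s.
The pipe is horizontal, so Bernoulli reduces to P₁ + ½ρv₁² = P₂ + ½ρv₂².
P₁ − P₂ = ½·13600·(29.1² − 2.06²) = ½·13600·843 = 5730000 Pa.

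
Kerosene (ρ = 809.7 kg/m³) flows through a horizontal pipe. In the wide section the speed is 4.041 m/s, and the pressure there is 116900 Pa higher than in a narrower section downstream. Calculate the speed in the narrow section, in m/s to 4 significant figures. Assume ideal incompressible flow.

With h₁ = h₂, rearranging Bernoulli gives v₂ = √(v₁² + 2ΔP/ρ).
v₂ = √(4.041² + 2·116900/809.7) = √(16.33 + 288.7) = 17.47 m/s.

17.47 m/s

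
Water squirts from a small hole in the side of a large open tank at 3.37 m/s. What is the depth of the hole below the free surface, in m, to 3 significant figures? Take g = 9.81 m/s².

Inverting v = √(2gh) gives h = v² / 2g.
h = 3.37²/(2·9.81) = 11.4/19.62 = 0.579 m.

0.579 m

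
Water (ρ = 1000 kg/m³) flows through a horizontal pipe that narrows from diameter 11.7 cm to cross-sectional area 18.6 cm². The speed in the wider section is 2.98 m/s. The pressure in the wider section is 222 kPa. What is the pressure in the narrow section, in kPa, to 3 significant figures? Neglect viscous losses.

The volume flow rate is constant, so v₂ = (A₁/A₂)v₁ = (108/18.6)·2.98 = 17.2 m/s.
Bernoulli (h₁ = h₂): P₁ − P₂ = ½ρ(v₂² − v₁²).
P₂ = P₁ − ½ρ(v₂² − v₁²) = 222000 − ½·1000·(17.2² − 2.98²) = 222000 − 144000 = 78100 Pa.

78.1 kPa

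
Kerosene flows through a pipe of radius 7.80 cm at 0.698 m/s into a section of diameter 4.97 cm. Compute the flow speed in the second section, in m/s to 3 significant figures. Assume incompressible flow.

6.88 m/s

Continuity gives A₁v₁ = A₂v₂, so v₂ = (191 cm²)/(19.4 cm²) × 0.698 m/s = 6.88 m/s.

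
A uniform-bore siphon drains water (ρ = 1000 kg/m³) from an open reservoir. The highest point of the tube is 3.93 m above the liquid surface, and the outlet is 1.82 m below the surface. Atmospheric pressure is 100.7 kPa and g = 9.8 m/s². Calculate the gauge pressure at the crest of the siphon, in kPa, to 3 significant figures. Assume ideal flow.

P_gauge ≈ -56.4 kPa

Bernoulli surface→outlet gives ½v² = g·h_out, so v = √(2·9.8·1.82) = 5.97 m/s.
With constant cross-section the crest speed equals v; applying Bernoulli from the surface up to the crest, P_top = P_atm − ½ρv² − ρg·h_top.
P_top = 100700 − ½·1000·5.97² − 1000·9.8·3.93 = 44400 Pa. So P_gauge = P_top − P_atm = -56400 Pa.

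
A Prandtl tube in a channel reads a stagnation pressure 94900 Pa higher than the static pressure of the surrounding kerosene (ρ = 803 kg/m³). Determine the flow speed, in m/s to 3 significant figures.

v ≈ 15.4 m/s

At the stagnation point the flow is brought to rest, so Bernoulli gives P_stag − P_static = ½ρv².
v = √(2ΔP/ρ) = √(2·94900/803) = 15.4 m/s.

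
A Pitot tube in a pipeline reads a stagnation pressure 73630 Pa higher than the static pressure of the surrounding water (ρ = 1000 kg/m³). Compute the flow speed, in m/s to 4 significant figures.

Bernoulli between the free stream and the stagnation point: ½ρv² = P_stag − P_static.
v = √(2ΔP/ρ) = √(2·73630/1000) = 12.14 m/s.

v = 12.14 m/s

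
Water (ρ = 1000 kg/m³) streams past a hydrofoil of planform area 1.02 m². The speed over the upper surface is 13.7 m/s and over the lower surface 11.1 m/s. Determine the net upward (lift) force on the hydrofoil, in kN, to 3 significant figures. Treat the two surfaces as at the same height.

From P + ½ρv² = const at equal height, P_low − P_up = ½ρ(v_up² − v_low²).
ΔP = ½·1000·(13.7² − 11.1²) = 32200 Pa.
Lift = ΔP · A = 32200 × 1.02 = 32900 N.

F = 32.9 kN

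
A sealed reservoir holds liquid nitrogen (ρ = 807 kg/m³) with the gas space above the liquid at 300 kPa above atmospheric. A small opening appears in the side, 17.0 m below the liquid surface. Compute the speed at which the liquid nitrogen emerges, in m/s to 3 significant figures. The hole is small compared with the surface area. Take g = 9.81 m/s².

Take point 1 at the surface (v₁ ≈ 0) and point 2 at the hole (at atmospheric pressure). Bernoulli: P₁ + ρg h = P_atm + ½ρv₂².
With P₁ − P_atm = 300000 Pa, v₂ = √(2gh + 2ΔP/ρ) = √(2·9.81·17.0 + 2·300000/807) = 32.8 m/s.

v ≈ 32.8 m/s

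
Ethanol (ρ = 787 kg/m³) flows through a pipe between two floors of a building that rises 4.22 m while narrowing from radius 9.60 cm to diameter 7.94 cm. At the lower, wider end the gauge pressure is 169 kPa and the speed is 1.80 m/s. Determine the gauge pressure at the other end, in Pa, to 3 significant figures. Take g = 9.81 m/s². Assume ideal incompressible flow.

P₂ ≈ 94100 Pa

By continuity, v₂ = v₁·A₁/A₂ = 1.80·(290/49.5) = 10.5 m/s.
Energy conservation along the streamline gives P₂ = P₁ − ½ρ(v₂² − v₁²) − ρg(h₂ − h₁).
P₂ = 169000 + ½·787·(1.80² − 10.5²) − 787·9.81·(+4.22) = 169000 + (-42300) − (32600) = 94100 Pa.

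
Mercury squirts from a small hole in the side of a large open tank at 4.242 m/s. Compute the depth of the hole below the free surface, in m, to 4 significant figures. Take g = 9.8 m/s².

For a small hole in a large open tank, ½v² = gh, giving h = v²/(2g).
h = 4.242²/(2·9.8) = 17.99/19.60 = 0.9181 m.

0.9181 m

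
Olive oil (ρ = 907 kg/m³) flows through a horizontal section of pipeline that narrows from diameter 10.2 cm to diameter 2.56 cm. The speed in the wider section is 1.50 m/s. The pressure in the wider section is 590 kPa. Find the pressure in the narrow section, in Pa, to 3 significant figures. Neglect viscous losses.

By continuity, v₂ = v₁·A₁/A₂ = 1.50·(81.7/5.15) = 23.8 m/s.
The pipe is horizontal, so Bernoulli reduces to P₁ + ½ρv₁² = P₂ + ½ρv₂².
P₂ = P₁ − ½ρ(v₂² − v₁²) = 590000 − ½·907·(23.8² − 1.50²) = 590000 − 256000 = 334000 Pa.

P₂ = 334000 Pa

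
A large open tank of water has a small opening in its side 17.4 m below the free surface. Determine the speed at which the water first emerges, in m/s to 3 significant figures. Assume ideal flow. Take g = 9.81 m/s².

v ≈ 18.5 m/s

With the surface at rest and both surface and jet at atmospheric pressure, Bernoulli gives ρg h = ½ρv², so v = √(2gh) = √(2·9.81·17.4) = 18.5 m/s.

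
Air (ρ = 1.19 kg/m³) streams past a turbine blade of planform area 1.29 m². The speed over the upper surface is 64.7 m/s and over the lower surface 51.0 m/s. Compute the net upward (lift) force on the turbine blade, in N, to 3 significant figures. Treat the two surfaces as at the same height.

With equal heights on the two surfaces, Bernoulli gives P_lower − P_upper = ½ρ(v_upper² − v_lower²).
ΔP = ½·1.19·(64.7² − 51.0²) = 943 Pa.
Lift = ΔP · A = 943 × 1.29 = 1220 N.

1220 N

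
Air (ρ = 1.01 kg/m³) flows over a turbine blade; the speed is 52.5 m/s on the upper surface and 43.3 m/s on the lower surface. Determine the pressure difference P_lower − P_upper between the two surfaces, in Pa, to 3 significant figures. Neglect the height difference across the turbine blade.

With negligible Δh, P + ½ρv² is constant, so P_low − P_up = ½ρ(v_up² − v_low²).
ΔP = ½·1.01·(52.5² − 43.3²) = 445 Pa.

ΔP = 445 Pa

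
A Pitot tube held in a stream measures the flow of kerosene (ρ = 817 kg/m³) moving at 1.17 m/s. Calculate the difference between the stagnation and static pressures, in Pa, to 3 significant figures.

At the stagnation point the flow is brought to rest, so Bernoulli gives P_stag − P_static = ½ρv².
ΔP = ½·817·1.17² = 559 Pa.

ΔP ≈ 559 Pa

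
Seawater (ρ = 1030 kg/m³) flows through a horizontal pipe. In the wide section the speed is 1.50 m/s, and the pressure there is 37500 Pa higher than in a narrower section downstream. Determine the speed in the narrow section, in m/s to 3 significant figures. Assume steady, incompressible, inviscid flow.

8.66 m/s

Along the level pipe P + ½ρv² is conserved, hence v₂² = v₁² + 2(P₁ − P₂)/ρ.
v₂ = √(1.50² + 2·37500/1030) = √(2.25 + 72.8) = 8.66 m/s.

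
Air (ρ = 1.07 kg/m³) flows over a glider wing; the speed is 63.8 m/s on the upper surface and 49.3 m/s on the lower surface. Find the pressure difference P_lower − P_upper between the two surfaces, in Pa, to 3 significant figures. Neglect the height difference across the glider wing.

With negligible Δh, P + ½ρv² is constant, so P_low − P_up = ½ρ(v_up² − v_low²).
ΔP = ½·1.07·(63.8² − 49.3²) = 877 Pa.

ΔP ≈ 877 Pa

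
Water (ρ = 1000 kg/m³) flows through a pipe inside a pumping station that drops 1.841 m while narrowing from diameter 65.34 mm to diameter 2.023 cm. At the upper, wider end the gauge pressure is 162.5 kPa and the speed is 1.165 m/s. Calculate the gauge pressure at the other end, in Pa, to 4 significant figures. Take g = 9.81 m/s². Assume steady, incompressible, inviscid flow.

Continuity gives A₁v₁ = A₂v₂, so v₂ = (33.53 cm²)/(3.214 cm²) × 1.165 m/s = 12.15 m/s.
Energy conservation along the streamline gives P₂ = P₁ − ½ρ(v₂² − v₁²) − ρg(h₂ − h₁).
P₂ = 162500 + ½·1000·(1.165² − 12.15²) − 1000·9.81·(−1.841) = 162500 + (-73170) − (-18060) = 107400 Pa.

P₂ ≈ 107400 Pa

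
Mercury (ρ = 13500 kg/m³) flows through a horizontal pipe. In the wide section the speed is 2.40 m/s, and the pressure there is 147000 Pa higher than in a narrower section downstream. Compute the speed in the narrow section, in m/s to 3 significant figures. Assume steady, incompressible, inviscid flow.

5.25 m/s

With h₁ = h₂, rearranging Bernoulli gives v₂ = √(v₁² + 2ΔP/ρ).
v₂ = √(2.40² + 2·147000/13500) = √(5.76 + 21.8) = 5.25 m/s.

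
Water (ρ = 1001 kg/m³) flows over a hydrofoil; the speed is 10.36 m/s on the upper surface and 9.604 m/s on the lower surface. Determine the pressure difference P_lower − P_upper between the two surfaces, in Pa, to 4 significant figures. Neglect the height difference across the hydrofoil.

Bernoulli (same height): P_lower − P_upper = ½ρ(v_upper² − v_lower²).
ΔP = ½·1001·(10.36² − 9.604²) = 7554 Pa.

ΔP = 7554 Pa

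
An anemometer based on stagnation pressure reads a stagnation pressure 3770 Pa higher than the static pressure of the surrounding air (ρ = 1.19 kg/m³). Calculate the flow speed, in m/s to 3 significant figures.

At the stagnation point the flow is brought to rest, so Bernoulli gives P_stag − P_static = ½ρv².
v = √(2ΔP/ρ) = √(2·3770/1.19) = 79.6 m/s.

v = 79.6 m/s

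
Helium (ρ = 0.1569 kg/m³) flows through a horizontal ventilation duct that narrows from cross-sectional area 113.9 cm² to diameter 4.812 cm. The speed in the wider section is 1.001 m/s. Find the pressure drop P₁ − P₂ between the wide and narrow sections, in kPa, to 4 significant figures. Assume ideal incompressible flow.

ΔP ≈ 0.003005 kPa

The volume flow rate is constant, so v₂ = (A₁/A₂)v₁ = (113.9/18.19)·1.001 = 6.269 m/s.
Along the horizontal streamline, P + ½ρv² is constant.
P₁ − P₂ = ½·0.1569·(6.269² − 1.001²) = ½·0.1569·38.30 = 3.005 Pa.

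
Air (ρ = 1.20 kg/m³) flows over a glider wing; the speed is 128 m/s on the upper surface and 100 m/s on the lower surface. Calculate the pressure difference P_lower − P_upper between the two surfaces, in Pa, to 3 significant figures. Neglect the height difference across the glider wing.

ΔP = 3830 Pa

With negligible Δh, P + ½ρv² is constant, so P_low − P_up = ½ρ(v_up² − v_low²).
ΔP = ½·1.20·(128² − 100²) = 3830 Pa.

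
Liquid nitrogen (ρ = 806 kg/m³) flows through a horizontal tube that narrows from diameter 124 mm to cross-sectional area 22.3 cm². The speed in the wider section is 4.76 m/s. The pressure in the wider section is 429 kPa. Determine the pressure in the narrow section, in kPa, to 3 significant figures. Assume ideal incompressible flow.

P₂ ≈ 170 kPa

By continuity, v₂ = v₁·A₁/A₂ = 4.76·(121/22.3) = 25.8 m/s.
Bernoulli (h₁ = h₂): P₁ − P₂ = ½ρ(v₂² − v₁²).
P₂ = P₁ − ½ρ(v₂² − v₁²) = 429000 − ½·806·(25.8² − 4.76²) = 429000 − 259000 = 170000 Pa.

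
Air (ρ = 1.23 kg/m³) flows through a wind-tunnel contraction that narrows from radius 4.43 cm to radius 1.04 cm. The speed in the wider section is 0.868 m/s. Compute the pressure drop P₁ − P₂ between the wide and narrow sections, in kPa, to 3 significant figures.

ΔP ≈ 0.152 kPa

By continuity, v₂ = v₁·A₁/A₂ = 0.868·(61.7/3.40) = 15.7 m/s.
Along the horizontal streamline, P + ½ρv² is constant.
P₁ − P₂ = ½·1.23·(15.7² − 0.868²) = ½·1.23·247 = 152 Pa.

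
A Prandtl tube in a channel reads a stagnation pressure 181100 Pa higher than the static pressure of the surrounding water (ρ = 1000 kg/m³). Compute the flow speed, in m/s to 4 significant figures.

v = 19.03 m/s

At the stagnation point the flow is brought to rest, so Bernoulli gives P_stag − P_static = ½ρv².
v = √(2ΔP/ρ) = √(2·181100/1000) = 19.03 m/s.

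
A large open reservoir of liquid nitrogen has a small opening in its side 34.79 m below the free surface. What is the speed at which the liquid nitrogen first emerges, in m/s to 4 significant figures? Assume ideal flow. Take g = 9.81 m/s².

The surface is effectively still and both ends are open, so ½v² = gh and v = √(2·9.81·34.79) = 26.13 m/s.

v ≈ 26.13 m/s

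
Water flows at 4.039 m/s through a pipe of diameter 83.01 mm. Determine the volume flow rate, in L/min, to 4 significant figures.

Q ≈ 1312 L/min

Q = A·v = 0.005412 m² × 4.039 m/s = 0.02186 m³/s.
Converting: 0.02186 m³/s × 60000 = 1312 L/min.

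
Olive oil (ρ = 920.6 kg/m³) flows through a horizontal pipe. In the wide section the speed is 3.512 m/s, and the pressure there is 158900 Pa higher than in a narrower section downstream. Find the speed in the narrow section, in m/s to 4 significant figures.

With h₁ = h₂, rearranging Bernoulli gives v₂ = √(v₁² + 2ΔP/ρ).
v₂ = √(3.512² + 2·158900/920.6) = √(12.33 + 345.2) = 18.91 m/s.

18.91 m/s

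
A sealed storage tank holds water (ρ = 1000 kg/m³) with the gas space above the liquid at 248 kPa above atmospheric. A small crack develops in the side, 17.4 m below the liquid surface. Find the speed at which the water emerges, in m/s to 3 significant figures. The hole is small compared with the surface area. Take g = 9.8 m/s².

Take point 1 at the surface (v₁ ≈ 0) and point 2 at the hole (at atmospheric pressure). Bernoulli: P₁ + ρg h = P_atm + ½ρv₂².
With P₁ − P_atm = 248000 Pa, v₂ = √(2gh + 2ΔP/ρ) = √(2·9.8·17.4 + 2·248000/1000) = 28.9 m/s.

28.9 m/s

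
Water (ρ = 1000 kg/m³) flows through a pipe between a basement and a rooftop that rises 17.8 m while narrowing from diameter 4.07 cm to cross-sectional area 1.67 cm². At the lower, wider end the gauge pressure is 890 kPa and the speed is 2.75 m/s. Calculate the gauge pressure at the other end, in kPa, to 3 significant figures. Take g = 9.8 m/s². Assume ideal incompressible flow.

P₂ ≈ 490 kPa

Mass conservation (A₁v₁ = A₂v₂) gives v₂ = 2.75 × 13.0/1.67 = 21.4 m/s.
Bernoulli: P₁ + ½ρv₁² + ρg h₁ = P₂ + ½ρv₂² + ρg h₂, so P₂ = P₁ + ½ρ(v₁² − v₂²) − ρg(h₂ − h₁).
P₂ = 890000 + ½·1000·(2.75² − 21.4²) − 1000·9.8·(+17.8) = 890000 + (-226000) − (174000) = 490000 Pa.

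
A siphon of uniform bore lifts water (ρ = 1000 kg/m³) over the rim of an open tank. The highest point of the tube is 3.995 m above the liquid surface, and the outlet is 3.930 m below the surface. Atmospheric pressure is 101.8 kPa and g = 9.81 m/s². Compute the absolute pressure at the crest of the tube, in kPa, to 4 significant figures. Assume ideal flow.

The outlet speed comes from Torricelli: v = √(2g·3.930) = 8.781 m/s.
The bore is uniform, so the speed at the crest is the same v. Bernoulli surface→crest: P_atm = P_top + ½ρv² + ρg·h_top.
P_top = 101800 − ½·1000·8.781² − 1000·9.81·3.995 = 24060 Pa.

24.06 kPa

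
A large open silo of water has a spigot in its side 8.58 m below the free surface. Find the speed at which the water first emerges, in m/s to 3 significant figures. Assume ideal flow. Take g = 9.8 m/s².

With the surface at rest and both surface and jet at atmospheric pressure, Bernoulli gives ρg h = ½ρv², so v = √(2gh) = √(2·9.8·8.58) = 13.0 m/s.

v ≈ 13.0 m/s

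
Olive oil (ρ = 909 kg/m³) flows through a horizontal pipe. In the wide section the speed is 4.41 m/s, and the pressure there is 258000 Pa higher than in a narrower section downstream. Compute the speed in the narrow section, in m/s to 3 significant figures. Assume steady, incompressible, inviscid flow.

v₂ = 24.2 m/s

With h₁ = h₂, rearranging Bernoulli gives v₂ = √(v₁² + 2ΔP/ρ).
v₂ = √(4.41² + 2·258000/909) = √(19.4 + 568) = 24.2 m/s.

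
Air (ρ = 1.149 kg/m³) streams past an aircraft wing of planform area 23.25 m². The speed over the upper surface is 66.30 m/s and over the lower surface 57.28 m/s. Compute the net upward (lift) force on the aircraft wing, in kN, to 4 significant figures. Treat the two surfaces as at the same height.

F ≈ 14.89 kN

From P + ½ρv² = const at equal height, P_low − P_up = ½ρ(v_up² − v_low²).
ΔP = ½·1.149·(66.30² − 57.28²) = 640.4 Pa.
Lift = ΔP · A = 640.4 × 23.25 = 14890 N.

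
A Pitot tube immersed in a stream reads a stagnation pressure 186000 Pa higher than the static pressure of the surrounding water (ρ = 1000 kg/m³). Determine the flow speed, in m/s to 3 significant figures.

v ≈ 19.3 m/s

Bernoulli between the free stream and the stagnation point: ½ρv² = P_stag − P_static.
v = √(2ΔP/ρ) = √(2·186000/1000) = 19.3 m/s.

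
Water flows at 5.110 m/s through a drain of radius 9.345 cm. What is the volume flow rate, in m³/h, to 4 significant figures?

Q ≈ 504.7 m³/h

Q = A·v = 0.02744 m² × 5.110 m/s = 0.1402 m³/s.
Converting: 0.1402 m³/s × 3600 = 504.7 m³/h.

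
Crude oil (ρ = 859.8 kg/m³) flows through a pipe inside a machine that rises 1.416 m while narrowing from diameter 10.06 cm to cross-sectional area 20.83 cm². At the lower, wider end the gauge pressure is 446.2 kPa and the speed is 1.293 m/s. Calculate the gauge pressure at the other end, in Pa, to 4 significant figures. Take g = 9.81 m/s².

P₂ ≈ 424500 Pa

Continuity gives A₁v₁ = A₂v₂, so v₂ = (79.49 cm²)/(20.83 cm²) × 1.293 m/s = 4.934 m/s.
Energy conservation along the streamline gives P₂ = P₁ − ½ρ(v₂² − v₁²) − ρg(h₂ − h₁).
P₂ = 446200 + ½·859.8·(1.293² − 4.934²) − 859.8·9.81·(+1.416) = 446200 + (-9747) − (11940) = 424500 Pa.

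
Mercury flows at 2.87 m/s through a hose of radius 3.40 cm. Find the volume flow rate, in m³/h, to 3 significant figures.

Q = A·v = 0.00363 m² × 2.87 m/s = 0.0104 m³/s.
Converting: 0.0104 m³/s × 3600 = 37.5 m³/h.

Q ≈ 37.5 m³/h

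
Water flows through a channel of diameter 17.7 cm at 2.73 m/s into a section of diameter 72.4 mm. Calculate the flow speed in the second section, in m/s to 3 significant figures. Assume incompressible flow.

v₂ ≈ 16.3 m/s

Continuity gives A₁v₁ = A₂v₂, so v₂ = (246 cm²)/(41.2 cm²) × 2.73 m/s = 16.3 m/s.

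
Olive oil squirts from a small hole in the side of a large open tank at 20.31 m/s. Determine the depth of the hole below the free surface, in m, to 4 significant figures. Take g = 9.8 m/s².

h ≈ 21.05 m

For a small hole in a large open tank, ½v² = gh, giving h = v²/(2g).
h = 20.31²/(2·9.8) = 412.5/19.60 = 21.05 m.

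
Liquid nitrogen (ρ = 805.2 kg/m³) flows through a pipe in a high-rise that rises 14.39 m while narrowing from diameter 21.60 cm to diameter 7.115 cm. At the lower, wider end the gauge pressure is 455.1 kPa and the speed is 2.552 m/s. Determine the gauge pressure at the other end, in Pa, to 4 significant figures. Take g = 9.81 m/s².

P₂ ≈ 121300 Pa

The volume flow rate is constant, so v₂ = (A₁/A₂)v₁ = (366.4/39.76)·2.552 = 23.52 m/s.
Applying Bernoulli between the two ends and solving for P₂: P₂ = P₁ + ½ρ(v₁² − v₂²) − ρgΔh.
P₂ = 455100 + ½·805.2·(2.552² − 23.52²) − 805.2·9.81·(+14.39) = 455100 + (-220100) − (113700) = 121300 Pa.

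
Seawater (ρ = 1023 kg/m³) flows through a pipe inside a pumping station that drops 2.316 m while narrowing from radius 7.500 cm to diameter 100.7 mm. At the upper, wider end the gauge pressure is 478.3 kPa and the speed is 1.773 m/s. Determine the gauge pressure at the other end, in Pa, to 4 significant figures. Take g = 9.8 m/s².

P₂ ≈ 495200 Pa

Mass conservation (A₁v₁ = A₂v₂) gives v₂ = 1.773 × 176.7/79.64 = 3.934 m/s.
Bernoulli: P₁ + ½ρv₁² + ρg h₁ = P₂ + ½ρv₂² + ρg h₂, so P₂ = P₁ + ½ρ(v₁² − v₂²) − ρg(h₂ − h₁).
P₂ = 478300 + ½·1023·(1.773² − 3.934²) − 1023·9.8·(−2.316) = 478300 + (-6308) − (-23220) = 495200 Pa.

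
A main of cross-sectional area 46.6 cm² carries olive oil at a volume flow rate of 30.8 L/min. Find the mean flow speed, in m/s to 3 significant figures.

v ≈ 0.110 m/s

Q = 30.8 L/min = 0.000513 m³/s.
v = Q/A = 0.000513 / 0.00466 = 0.110 m/s.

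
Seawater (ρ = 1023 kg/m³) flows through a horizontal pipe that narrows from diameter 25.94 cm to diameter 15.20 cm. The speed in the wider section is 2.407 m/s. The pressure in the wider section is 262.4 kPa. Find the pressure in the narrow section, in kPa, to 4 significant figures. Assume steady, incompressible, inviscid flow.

Continuity gives A₁v₁ = A₂v₂, so v₂ = (528.5 cm²)/(181.5 cm²) × 2.407 m/s = 7.010 m/s.
Bernoulli (h₁ = h₂): P₁ − P₂ = ½ρ(v₂² − v₁²).
P₂ = P₁ − ½ρ(v₂² − v₁²) = 262400 − ½·1023·(7.010² − 2.407²) = 262400 − 22170 = 240200 Pa.

P₂ ≈ 240.2 kPa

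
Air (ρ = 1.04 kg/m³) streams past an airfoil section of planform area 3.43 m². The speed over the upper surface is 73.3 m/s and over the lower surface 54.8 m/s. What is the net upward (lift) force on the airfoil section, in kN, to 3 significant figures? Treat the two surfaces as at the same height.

F = 4.23 kN

The faster flow above has the lower pressure; Bernoulli (same height) gives ΔP = ½ρ(v_up² − v_low²).
ΔP = ½·1.04·(73.3² − 54.8²) = 1230 Pa.
Lift = ΔP · A = 1230 × 3.43 = 4230 N.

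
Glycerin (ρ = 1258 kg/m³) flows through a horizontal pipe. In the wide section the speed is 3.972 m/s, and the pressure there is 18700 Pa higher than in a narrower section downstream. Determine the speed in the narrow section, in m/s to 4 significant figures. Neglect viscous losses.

v₂ = 6.746 m/s

Horizontal Bernoulli: P₁ + ½ρv₁² = P₂ + ½ρv₂², so v₂² = v₁² + 2(P₁ − P₂)/ρ.
v₂ = √(3.972² + 2·18700/1258) = √(15.78 + 29.73) = 6.746 m/s.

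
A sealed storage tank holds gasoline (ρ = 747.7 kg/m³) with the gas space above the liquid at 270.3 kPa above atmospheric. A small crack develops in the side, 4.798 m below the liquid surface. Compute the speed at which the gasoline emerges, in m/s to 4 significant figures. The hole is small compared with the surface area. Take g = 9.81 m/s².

v ≈ 28.59 m/s

Take point 1 at the surface (v₁ ≈ 0) and point 2 at the hole (at atmospheric pressure). Bernoulli: P₁ + ρg h = P_atm + ½ρv₂².
With P₁ − P_atm = 270300 Pa, v₂ = √(2gh + 2ΔP/ρ) = √(2·9.81·4.798 + 2·270300/747.7) = 28.59 m/s.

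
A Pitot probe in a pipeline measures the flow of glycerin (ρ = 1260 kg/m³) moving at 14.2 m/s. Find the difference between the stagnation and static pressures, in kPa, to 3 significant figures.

Bernoulli between the free stream and the stagnation point: ½ρv² = P_stag − P_static.
ΔP = ½·1260·14.2² = 127000 Pa.

127 kPa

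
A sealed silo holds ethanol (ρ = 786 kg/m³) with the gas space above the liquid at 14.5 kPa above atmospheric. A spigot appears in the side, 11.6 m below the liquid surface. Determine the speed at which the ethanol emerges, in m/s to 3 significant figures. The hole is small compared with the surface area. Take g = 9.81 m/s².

16.3 m/s

Take point 1 at the surface (v₁ ≈ 0) and point 2 at the hole (at atmospheric pressure). Bernoulli: P₁ + ρg h = P_atm + ½ρv₂².
With P₁ − P_atm = 14500 Pa, v₂ = √(2gh + 2ΔP/ρ) = √(2·9.81·11.6 + 2·14500/786) = 16.3 m/s.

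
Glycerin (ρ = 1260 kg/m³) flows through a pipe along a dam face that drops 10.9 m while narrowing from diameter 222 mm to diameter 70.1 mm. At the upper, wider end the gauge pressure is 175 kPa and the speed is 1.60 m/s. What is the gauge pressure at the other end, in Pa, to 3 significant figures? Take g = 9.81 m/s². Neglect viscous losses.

Mass conservation (A₁v₁ = A₂v₂) gives v₂ = 1.60 × 387/38.6 = 16.0 m/s.
Energy conservation along the streamline gives P₂ = P₁ − ½ρ(v₂² − v₁²) − ρg(h₂ − h₁).
P₂ = 175000 + ½·1260·(1.60² − 16.0²) − 1260·9.81·(−10.9) = 175000 + (-161000) − (-135000) = 149000 Pa.

P₂ ≈ 149000 Pa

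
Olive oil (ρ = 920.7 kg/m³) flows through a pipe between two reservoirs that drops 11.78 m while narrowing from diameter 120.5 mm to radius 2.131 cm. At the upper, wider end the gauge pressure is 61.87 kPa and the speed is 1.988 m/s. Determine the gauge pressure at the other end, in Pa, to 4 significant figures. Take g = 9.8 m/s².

Mass conservation (A₁v₁ = A₂v₂) gives v₂ = 1.988 × 114.0/14.27 = 15.89 m/s.
Energy conservation along the streamline gives P₂ = P₁ − ½ρ(v₂² − v₁²) − ρg(h₂ − h₁).
P₂ = 61870 + ½·920.7·(1.988² − 15.89²) − 920.7·9.8·(−11.78) = 61870 + (-114400) − (-106300) = 53720 Pa.

P₂ ≈ 53720 Pa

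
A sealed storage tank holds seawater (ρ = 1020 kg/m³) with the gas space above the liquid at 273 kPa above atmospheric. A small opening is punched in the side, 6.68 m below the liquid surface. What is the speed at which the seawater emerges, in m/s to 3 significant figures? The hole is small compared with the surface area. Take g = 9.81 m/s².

25.8 m/s

Take point 1 at the surface (v₁ ≈ 0) and point 2 at the hole (at atmospheric pressure). Bernoulli: P₁ + ρg h = P_atm + ½ρv₂².
With P₁ − P_atm = 273000 Pa, v₂ = √(2gh + 2ΔP/ρ) = √(2·9.81·6.68 + 2·273000/1020) = 25.8 m/s.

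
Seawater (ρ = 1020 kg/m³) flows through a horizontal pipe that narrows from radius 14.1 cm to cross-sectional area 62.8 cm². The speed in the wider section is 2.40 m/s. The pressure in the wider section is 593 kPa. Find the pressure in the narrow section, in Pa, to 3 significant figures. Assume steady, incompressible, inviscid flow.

By continuity, v₂ = v₁·A₁/A₂ = 2.40·(625/62.8) = 23.9 m/s.
Bernoulli (h₁ = h₂): P₁ − P₂ = ½ρ(v₂² − v₁²).
P₂ = P₁ − ½ρ(v₂² − v₁²) = 593000 − ½·1020·(23.9² − 2.40²) = 593000 − 288000 = 305000 Pa.

P₂ ≈ 305000 Pa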